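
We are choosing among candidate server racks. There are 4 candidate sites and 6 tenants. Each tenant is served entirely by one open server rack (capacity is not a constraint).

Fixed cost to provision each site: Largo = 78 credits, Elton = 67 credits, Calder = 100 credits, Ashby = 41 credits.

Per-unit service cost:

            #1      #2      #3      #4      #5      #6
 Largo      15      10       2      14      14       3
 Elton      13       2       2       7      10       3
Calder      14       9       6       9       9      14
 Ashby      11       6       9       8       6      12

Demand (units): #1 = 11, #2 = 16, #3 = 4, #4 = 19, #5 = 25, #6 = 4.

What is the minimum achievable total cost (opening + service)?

For any fixed open set, each tenant goes to its cheapest open site; total = fixed + service.
{Elton, Ashby}: #1→Ashby 11·11=121, #2→Elton 2·16=32, #3→Elton 2·4=8, #4→Elton 7·19=133, #5→Ashby 6·25=150, #6→Elton 3·4=12. Service 456; fixed 108; total 564.
{Largo, Elton, Ashby}: service 456 + fixed 186 = 642
{Ashby}: service 603 + fixed 41 = 644
{Largo, Elton, Calder, Ashby}: #1→Ashby 11·11=121, #2→Elton 2·16=32, #3→Largo 2·4=8, #4→Elton 7·19=133, #5→Ashby 6·25=150, #6→Largo 3·4=12. Service 456; fixed 286; total 742.
No other subset beats 564.

Minimum total cost: 564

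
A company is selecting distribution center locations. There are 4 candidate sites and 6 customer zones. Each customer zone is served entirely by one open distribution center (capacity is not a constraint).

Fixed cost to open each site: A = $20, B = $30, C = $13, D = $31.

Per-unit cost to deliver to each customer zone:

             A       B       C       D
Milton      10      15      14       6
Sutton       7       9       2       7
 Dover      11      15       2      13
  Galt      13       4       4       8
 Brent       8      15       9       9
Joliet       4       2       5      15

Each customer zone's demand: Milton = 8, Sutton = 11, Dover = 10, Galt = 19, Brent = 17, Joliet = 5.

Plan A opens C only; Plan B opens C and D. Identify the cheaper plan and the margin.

Plan B is cheaper by 33.

Plan A: {C}: Milton→C 14·8=112, Sutton→C 2·11=22, Dover→C 2·10=20, Galt→C 4·19=76, Brent→C 9·17=153, Joliet→C 5·5=25. Service 408; fixed 13; total 421.
Plan B: {C, D}: Milton→D 6·8=48, Sutton→C 2·11=22, Dover→C 2·10=20, Galt→C 4·19=76, Brent→C 9·17=153, Joliet→C 5·5=25. Service 344; fixed 44; total 388.
Difference: |421 − 388| = 33.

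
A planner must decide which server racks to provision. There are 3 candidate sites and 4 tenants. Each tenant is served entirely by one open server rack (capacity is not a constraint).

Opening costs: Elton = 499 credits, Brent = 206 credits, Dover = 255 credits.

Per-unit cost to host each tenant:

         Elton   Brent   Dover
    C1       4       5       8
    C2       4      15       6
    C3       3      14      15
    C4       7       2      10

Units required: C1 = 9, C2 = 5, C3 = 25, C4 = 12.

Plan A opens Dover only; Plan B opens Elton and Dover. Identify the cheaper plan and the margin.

Plan A: {Dover}: C1→Dover 8·9=72, C2→Dover 6·5=30, C3→Dover 15·25=375, C4→Dover 10·12=120. Service 597; fixed 255; total 852.
Plan B: {Elton, Dover}: C1→Elton 4·9=36, C2→Elton 4·5=20, C3→Elton 3·25=75, C4→Elton 7·12=84. Service 215; fixed 754; total 969.
Difference: |852 − 969| = 117.

Plan A is cheaper by 117.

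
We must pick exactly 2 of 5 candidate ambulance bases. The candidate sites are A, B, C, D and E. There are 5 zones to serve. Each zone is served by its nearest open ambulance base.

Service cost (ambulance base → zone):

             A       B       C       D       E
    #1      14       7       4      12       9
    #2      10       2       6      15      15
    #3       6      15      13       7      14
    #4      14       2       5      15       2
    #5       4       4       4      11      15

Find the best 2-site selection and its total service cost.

With exactly 2 open, each zone uses its cheapest among the chosen.
{A, B}: #1→B 7, #2→B 2, #3→A 6, #4→B 2, #5→A 4. Service cost 21.
{B, D}: service cost 22
{A, C}: service cost 25
Among all 10 size-2 choices, {A, B} is lowest.

Choose A and B; total service cost 21.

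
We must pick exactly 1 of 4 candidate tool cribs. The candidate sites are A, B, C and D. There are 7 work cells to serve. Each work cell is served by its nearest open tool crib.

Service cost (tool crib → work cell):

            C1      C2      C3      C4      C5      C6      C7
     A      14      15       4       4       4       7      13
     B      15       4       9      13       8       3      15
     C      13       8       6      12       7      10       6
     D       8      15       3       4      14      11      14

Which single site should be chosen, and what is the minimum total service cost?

With exactly 1 open, each work cell uses its cheapest among the chosen.
{A}: C1→A 14, C2→A 15, C3→A 4, C4→A 4, C5→A 4, C6→A 7, C7→A 13. Service cost 61.
{C}: service cost 62
{B}: service cost 67
Among all 4 size-1 choices, {A} is lowest.

Choose A only; total service cost 61.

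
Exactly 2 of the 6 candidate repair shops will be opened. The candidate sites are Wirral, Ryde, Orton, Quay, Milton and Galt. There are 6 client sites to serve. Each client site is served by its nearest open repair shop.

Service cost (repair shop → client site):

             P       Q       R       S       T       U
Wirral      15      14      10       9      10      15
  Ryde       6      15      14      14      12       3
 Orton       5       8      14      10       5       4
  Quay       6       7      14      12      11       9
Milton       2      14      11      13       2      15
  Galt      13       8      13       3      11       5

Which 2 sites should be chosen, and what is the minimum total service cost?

With exactly 2 open, each client site uses its cheapest among the chosen.
{Milton, Galt}: P→Milton 2, Q→Galt 8, R→Milton 11, S→Galt 3, T→Milton 2, U→Galt 5. Service cost 31.
{Orton, Milton}: service cost 37
{Orton, Galt}: service cost 38
Among all 15 size-2 choices, {Milton, Galt} is lowest.

Choose Milton and Galt; total service cost 31.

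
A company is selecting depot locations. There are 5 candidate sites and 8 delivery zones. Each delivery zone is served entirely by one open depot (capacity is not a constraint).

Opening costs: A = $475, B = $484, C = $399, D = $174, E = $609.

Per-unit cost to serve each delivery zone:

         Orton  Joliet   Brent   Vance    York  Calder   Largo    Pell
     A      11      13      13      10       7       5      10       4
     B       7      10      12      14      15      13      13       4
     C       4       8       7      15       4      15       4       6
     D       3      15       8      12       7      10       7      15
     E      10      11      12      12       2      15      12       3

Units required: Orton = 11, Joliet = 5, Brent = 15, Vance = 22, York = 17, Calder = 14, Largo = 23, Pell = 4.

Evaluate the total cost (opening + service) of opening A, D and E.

Each delivery zone is assigned to its cheapest site among the open ones.
{A, D, E}: Orton→D 3·11=33, Joliet→E 11·5=55, Brent→D 8·15=120, Vance→A 10·22=220, York→E 2·17=34, Calder→A 5·14=70, Largo→D 7·23=161, Pell→E 3·4=12. Service 705; fixed 1258; total 1963.

Total cost: 1963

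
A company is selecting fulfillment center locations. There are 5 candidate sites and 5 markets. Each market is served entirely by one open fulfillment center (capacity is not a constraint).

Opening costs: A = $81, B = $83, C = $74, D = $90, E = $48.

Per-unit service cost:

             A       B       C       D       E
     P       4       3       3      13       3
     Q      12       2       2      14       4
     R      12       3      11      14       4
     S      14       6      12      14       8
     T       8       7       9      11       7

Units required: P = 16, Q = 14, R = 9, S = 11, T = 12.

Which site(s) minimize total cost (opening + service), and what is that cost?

Open B only; minimum total cost 336.

For any fixed open set, each market goes to its cheapest open site; total = fixed + service.
{B}: P→B 3·16=48, Q→B 2·14=28, R→B 3·9=27, S→B 6·11=66, T→B 7·12=84. Service 253; fixed 83; total 336.
{E}: service 312 + fixed 48 = 360
{B, E}: P→B 3·16=48, Q→B 2·14=28, R→B 3·9=27, S→B 6·11=66, T→B 7·12=84. Service 253; fixed 131; total 384.
{A, B, C, D, E}: service 253 + fixed 376 = 629
No other subset beats 336.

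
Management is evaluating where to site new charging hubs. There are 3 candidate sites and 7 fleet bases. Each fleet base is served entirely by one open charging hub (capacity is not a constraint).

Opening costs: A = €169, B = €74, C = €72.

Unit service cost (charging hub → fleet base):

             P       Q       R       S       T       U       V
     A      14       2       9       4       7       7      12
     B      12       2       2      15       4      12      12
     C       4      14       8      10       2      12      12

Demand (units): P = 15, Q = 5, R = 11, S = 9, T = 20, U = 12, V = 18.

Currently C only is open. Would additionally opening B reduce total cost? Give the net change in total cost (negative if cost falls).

Yes — net change −52 (cost falls by 52).

Current service cost with {C}: 708.
Adding B: each fleet base re-picks its cheapest; new service cost 582, saving 126.
Extra fixed cost: 74. Net change = 74 − 126 = -52.
(Totals: 780 → 728.)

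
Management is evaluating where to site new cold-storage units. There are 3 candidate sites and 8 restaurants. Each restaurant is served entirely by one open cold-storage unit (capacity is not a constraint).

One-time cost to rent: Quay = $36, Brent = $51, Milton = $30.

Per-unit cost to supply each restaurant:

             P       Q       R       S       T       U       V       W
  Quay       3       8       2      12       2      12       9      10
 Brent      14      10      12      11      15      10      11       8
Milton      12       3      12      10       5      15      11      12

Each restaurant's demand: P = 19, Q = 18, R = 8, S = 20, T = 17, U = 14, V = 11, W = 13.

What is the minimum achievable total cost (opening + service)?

Minimum total cost: 821

For any fixed open set, each restaurant goes to its cheapest open site; total = fixed + service.
{Quay, Brent, Milton}: P→Quay 3·19=57, Q→Milton 3·18=54, R→Quay 2·8=16, S→Milton 10·20=200, T→Quay 2·17=34, U→Brent 10·14=140, V→Quay 9·11=99, W→Brent 8·13=104. Service 704; fixed 117; total 821.
{Quay, Milton}: service 758 + fixed 66 = 824
{Quay, Brent}: service 814 + fixed 87 = 901
{Milton}: P→Milton 12·19=228, Q→Milton 3·18=54, R→Milton 12·8=96, S→Milton 10·20=200, T→Milton 5·17=85, U→Milton 15·14=210, V→Milton 11·11=121, W→Milton 12·13=156. Service 1150; fixed 30; total 1180.
(All 7 nonempty subsets were checked; Quay, Brent and Milton is lowest.)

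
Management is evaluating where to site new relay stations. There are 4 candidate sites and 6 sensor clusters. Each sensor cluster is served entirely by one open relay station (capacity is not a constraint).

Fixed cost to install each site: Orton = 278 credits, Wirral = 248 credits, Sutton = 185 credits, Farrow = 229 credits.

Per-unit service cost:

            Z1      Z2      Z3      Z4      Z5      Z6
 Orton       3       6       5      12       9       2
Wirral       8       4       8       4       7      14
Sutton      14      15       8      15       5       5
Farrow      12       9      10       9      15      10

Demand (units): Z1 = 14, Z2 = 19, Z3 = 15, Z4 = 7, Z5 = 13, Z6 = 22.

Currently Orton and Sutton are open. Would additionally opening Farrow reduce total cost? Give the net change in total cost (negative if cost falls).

No — net change +208 (cost rises by 208).

Current service cost with {Orton, Sutton}: 424.
Adding Farrow: each sensor cluster re-picks its cheapest; new service cost 403, saving 21.
Extra fixed cost: 229. Net change = 229 − 21 = 208.
(Totals: 887 → 1095.)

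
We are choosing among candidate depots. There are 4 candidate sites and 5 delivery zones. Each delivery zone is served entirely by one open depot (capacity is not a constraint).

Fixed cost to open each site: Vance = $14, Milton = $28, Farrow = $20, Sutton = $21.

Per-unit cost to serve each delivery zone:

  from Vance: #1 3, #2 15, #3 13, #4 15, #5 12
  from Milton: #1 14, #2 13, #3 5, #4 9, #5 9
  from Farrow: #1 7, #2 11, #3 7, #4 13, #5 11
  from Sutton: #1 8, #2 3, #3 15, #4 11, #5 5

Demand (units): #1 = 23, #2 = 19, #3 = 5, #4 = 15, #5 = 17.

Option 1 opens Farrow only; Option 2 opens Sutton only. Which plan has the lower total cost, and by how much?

Option 1: {Farrow}: #1→Farrow 7·23=161, #2→Farrow 11·19=209, #3→Farrow 7·5=35, #4→Farrow 13·15=195, #5→Farrow 11·17=187. Service 787; fixed 20; total 807.
Option 2: {Sutton}: #1→Sutton 8·23=184, #2→Sutton 3·19=57, #3→Sutton 15·5=75, #4→Sutton 11·15=165, #5→Sutton 5·17=85. Service 566; fixed 21; total 587.
Difference: |807 − 587| = 220.

Option 2 is cheaper by 220.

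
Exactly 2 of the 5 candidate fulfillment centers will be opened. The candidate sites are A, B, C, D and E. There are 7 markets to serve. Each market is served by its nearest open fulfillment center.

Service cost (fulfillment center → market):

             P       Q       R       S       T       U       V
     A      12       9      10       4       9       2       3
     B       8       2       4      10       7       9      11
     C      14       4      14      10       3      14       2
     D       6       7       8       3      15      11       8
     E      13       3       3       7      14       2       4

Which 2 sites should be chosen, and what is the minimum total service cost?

Choose A and B; total service cost 30.

With exactly 2 open, each market uses its cheapest among the chosen.
{A, B}: P→B 8, Q→B 2, R→B 4, S→A 4, T→B 7, U→A 2, V→A 3. Service cost 30.
{B, E}: service cost 33
{C, E}: service cost 33
Among all 10 size-2 choices, {A, B} is lowest.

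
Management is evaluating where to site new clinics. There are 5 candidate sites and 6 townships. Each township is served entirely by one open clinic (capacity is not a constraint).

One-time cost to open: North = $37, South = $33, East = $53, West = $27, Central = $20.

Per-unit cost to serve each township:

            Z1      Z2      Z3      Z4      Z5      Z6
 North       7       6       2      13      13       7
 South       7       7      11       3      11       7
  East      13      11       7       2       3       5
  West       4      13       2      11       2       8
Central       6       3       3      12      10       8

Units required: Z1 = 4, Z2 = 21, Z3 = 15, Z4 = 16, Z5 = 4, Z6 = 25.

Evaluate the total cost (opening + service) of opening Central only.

Total cost: 584

Each township is assigned to its cheapest site among the open ones.
{Central}: Z1→Central 6·4=24, Z2→Central 3·21=63, Z3→Central 3·15=45, Z4→Central 12·16=192, Z5→Central 10·4=40, Z6→Central 8·25=200. Service 564; fixed 20; total 584.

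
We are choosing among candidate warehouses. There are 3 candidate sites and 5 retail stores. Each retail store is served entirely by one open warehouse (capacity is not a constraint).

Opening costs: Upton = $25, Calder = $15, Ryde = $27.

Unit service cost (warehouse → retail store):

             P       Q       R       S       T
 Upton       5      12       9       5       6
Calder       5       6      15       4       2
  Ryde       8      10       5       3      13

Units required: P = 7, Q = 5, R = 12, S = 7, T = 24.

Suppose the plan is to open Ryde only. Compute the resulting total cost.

Total cost: 526

Each retail store is assigned to its cheapest site among the open ones.
{Ryde}: P→Ryde 8·7=56, Q→Ryde 10·5=50, R→Ryde 5·12=60, S→Ryde 3·7=21, T→Ryde 13·24=312. Service 499; fixed 27; total 526.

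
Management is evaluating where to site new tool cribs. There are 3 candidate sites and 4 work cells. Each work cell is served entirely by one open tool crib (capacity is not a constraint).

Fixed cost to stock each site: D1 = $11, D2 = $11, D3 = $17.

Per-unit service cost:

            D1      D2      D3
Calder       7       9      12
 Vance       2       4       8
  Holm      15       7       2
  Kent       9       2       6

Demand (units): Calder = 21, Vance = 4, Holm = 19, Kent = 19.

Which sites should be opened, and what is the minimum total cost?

For any fixed open set, each work cell goes to its cheapest open site; total = fixed + service.
{D1, D2, D3}: Calder→D1 7·21=147, Vance→D1 2·4=8, Holm→D3 2·19=38, Kent→D2 2·19=38. Service 231; fixed 39; total 270.
{D2, D3}: service 281 + fixed 28 = 309
{D1, D3}: Calder→D1 7·21=147, Vance→D1 2·4=8, Holm→D3 2·19=38, Kent→D3 6·19=114. Service 307; fixed 28; total 335.
{D1}: service 611 + fixed 11 = 622
No other subset beats 270.

Open D1, D2 and D3; minimum total cost 270.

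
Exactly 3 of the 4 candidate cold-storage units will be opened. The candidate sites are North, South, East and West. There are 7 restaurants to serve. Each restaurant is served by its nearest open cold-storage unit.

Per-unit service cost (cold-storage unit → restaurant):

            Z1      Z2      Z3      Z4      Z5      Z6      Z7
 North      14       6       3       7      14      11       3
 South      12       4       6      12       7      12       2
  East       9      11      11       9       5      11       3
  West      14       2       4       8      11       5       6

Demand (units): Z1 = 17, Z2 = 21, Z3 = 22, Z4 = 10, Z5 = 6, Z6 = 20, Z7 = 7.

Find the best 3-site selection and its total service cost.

With exactly 3 open, each restaurant uses its cheapest among the chosen.
{North, East, West}: Z1→East 9·17=153, Z2→West 2·21=42, Z3→North 3·22=66, Z4→North 7·10=70, Z5→East 5·6=30, Z6→West 5·20=100, Z7→North 3·7=21. Service cost 482.
{South, East, West}: service cost 507
{North, South, West}: service cost 538
Among all 4 size-3 choices, {North, East, West} is lowest.

Choose North, East and West; total service cost 482.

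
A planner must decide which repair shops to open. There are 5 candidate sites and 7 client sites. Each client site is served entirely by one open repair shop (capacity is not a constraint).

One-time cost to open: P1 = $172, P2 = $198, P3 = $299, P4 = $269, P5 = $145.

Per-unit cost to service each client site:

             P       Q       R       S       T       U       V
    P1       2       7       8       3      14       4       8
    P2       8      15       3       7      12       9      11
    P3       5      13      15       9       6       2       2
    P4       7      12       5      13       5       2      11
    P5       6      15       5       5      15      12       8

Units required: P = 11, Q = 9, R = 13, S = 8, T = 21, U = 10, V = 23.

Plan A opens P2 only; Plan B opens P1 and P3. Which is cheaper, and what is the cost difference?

Plan A: {P2}: P→P2 8·11=88, Q→P2 15·9=135, R→P2 3·13=39, S→P2 7·8=56, T→P2 12·21=252, U→P2 9·10=90, V→P2 11·23=253. Service 913; fixed 198; total 1111.
Plan B: {P1, P3}: P→P1 2·11=22, Q→P1 7·9=63, R→P1 8·13=104, S→P1 3·8=24, T→P3 6·21=126, U→P3 2·10=20, V→P3 2·23=46. Service 405; fixed 471; total 876.
Difference: |1111 − 876| = 235.

Plan B is cheaper by 235.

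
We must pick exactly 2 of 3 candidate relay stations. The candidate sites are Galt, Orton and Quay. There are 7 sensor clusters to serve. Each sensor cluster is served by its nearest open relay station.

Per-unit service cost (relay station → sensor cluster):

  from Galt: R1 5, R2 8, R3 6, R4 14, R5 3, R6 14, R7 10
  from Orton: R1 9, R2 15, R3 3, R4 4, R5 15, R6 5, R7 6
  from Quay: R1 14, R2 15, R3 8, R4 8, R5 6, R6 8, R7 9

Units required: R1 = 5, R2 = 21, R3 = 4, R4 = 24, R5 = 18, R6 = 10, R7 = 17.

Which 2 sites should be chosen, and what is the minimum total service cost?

Choose Galt and Orton; total service cost 507.

With exactly 2 open, each sensor cluster uses its cheapest among the chosen.
{Galt, Orton}: R1→Galt 5·5=25, R2→Galt 8·21=168, R3→Orton 3·4=12, R4→Orton 4·24=96, R5→Galt 3·18=54, R6→Orton 5·10=50, R7→Orton 6·17=102. Service cost 507.
{Galt, Quay}: service cost 696
{Orton, Quay}: service cost 728
Among all 3 size-2 choices, {Galt, Orton} is lowest.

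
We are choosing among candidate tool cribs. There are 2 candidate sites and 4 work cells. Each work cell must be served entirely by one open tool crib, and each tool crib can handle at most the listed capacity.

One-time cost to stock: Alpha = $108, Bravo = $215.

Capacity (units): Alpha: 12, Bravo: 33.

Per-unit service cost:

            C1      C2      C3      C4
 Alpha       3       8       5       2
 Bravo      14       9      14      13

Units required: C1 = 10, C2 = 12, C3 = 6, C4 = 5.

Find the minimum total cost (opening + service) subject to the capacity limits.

Minimum total cost: 610

Open {Alpha, Bravo}: C1→Alpha 3·10=30, C2→Bravo 9·12=108, C3→Bravo 14·6=84, C4→Bravo 13·5=65.
Loads: Alpha carries 10/12, Bravo carries 23/33. Service 287; fixed 323; total 610.
Next best feasible plan costs 611.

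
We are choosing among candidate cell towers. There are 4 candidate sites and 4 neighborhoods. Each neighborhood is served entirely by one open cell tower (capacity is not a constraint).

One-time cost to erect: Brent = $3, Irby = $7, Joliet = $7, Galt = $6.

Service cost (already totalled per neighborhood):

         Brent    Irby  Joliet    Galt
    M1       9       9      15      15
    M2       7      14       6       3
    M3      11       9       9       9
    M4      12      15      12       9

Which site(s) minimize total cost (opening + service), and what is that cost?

For any fixed open set, each neighborhood goes to its cheapest open site; total = fixed + service.
{Brent, Galt}: M1→Brent 9, M2→Galt 3, M3→Galt 9, M4→Galt 9. Service 30; fixed 9; total 39.
{Brent}: service 39 + fixed 3 = 42
{Galt}: service 36 + fixed 6 = 42
{Brent, Irby, Joliet, Galt}: service 30 + fixed 23 = 53
No other subset beats 39.

Open Brent and Galt; minimum total cost 39.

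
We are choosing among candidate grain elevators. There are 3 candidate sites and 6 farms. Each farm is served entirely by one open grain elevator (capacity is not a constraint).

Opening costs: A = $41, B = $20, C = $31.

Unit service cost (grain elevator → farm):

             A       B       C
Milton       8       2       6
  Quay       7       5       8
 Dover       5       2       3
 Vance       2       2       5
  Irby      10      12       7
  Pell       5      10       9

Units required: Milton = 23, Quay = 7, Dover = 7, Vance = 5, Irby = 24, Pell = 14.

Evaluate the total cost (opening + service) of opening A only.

Total cost: 629

Each farm is assigned to its cheapest site among the open ones.
{A}: Milton→A 8·23=184, Quay→A 7·7=49, Dover→A 5·7=35, Vance→A 2·5=10, Irby→A 10·24=240, Pell→A 5·14=70. Service 588; fixed 41; total 629.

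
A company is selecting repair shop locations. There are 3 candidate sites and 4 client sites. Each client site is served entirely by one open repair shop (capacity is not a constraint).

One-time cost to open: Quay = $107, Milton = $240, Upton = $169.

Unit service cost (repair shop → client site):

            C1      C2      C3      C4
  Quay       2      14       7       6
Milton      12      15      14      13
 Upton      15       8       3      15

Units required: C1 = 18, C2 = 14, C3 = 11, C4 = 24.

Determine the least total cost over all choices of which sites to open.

For any fixed open set, each client site goes to its cheapest open site; total = fixed + service.
{Quay}: C1→Quay 2·18=36, C2→Quay 14·14=196, C3→Quay 7·11=77, C4→Quay 6·24=144. Service 453; fixed 107; total 560.
{Quay, Upton}: service 325 + fixed 276 = 601
{Quay, Milton}: C1→Quay 2·18=36, C2→Quay 14·14=196, C3→Quay 7·11=77, C4→Quay 6·24=144. Service 453; fixed 347; total 800.
{Quay, Milton, Upton}: service 325 + fixed 516 = 841
(All 7 nonempty subsets were checked; Quay only is lowest.)

Minimum total cost: 560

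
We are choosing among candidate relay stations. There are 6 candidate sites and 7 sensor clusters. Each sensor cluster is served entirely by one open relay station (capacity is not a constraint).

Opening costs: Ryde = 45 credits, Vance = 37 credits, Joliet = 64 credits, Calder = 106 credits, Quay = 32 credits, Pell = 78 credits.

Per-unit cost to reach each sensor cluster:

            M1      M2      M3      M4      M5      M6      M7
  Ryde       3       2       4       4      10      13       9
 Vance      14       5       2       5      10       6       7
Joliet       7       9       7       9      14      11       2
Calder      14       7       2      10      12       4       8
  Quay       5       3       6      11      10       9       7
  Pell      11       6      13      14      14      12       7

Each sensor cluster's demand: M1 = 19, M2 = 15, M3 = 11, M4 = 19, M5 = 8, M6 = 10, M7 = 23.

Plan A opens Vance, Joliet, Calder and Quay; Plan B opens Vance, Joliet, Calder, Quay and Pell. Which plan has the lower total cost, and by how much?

Plan A: {Vance, Joliet, Calder, Quay}: M1→Quay 5·19=95, M2→Quay 3·15=45, M3→Vance 2·11=22, M4→Vance 5·19=95, M5→Vance 10·8=80, M6→Calder 4·10=40, M7→Joliet 2·23=46. Service 423; fixed 239; total 662.
Plan B: {Vance, Joliet, Calder, Quay, Pell}: M1→Quay 5·19=95, M2→Quay 3·15=45, M3→Vance 2·11=22, M4→Vance 5·19=95, M5→Vance 10·8=80, M6→Calder 4·10=40, M7→Joliet 2·23=46. Service 423; fixed 317; total 740.
Difference: |662 − 740| = 78.

Plan A is cheaper by 78.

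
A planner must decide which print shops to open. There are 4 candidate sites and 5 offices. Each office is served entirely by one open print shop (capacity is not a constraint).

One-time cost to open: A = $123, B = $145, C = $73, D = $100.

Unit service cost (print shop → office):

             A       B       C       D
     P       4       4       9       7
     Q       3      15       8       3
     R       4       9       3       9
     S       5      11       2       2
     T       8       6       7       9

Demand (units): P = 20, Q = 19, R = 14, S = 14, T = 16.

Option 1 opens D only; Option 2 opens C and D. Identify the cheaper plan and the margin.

Option 1: {D}: P→D 7·20=140, Q→D 3·19=57, R→D 9·14=126, S→D 2·14=28, T→D 9·16=144. Service 495; fixed 100; total 595.
Option 2: {C, D}: P→D 7·20=140, Q→D 3·19=57, R→C 3·14=42, S→C 2·14=28, T→C 7·16=112. Service 379; fixed 173; total 552.
Difference: |595 − 552| = 43.

Option 2 is cheaper by 43.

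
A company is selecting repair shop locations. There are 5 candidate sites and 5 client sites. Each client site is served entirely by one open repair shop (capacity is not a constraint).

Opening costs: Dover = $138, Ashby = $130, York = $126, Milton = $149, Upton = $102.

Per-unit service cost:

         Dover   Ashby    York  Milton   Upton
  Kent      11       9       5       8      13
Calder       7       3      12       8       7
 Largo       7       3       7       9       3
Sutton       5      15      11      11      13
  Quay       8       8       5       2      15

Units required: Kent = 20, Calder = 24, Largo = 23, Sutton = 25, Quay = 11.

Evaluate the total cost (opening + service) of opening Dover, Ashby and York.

Each client site is assigned to its cheapest site among the open ones.
{Dover, Ashby, York}: Kent→York 5·20=100, Calder→Ashby 3·24=72, Largo→Ashby 3·23=69, Sutton→Dover 5·25=125, Quay→York 5·11=55. Service 421; fixed 394; total 815.

Total cost: 815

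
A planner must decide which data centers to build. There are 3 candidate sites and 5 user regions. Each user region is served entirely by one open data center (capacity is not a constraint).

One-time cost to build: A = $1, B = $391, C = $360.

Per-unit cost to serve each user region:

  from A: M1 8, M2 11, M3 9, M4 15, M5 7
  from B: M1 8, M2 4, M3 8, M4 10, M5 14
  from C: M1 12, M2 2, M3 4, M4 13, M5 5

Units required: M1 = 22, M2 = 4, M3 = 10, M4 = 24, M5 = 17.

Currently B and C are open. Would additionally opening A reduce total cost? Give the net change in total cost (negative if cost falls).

No — net change +1 (cost rises by 1).

Current service cost with {B, C}: 549.
Adding A: each user region re-picks its cheapest; new service cost 549, saving 0.
Extra fixed cost: 1. Net change = 1 − 0 = 1.
(Totals: 1300 → 1301.)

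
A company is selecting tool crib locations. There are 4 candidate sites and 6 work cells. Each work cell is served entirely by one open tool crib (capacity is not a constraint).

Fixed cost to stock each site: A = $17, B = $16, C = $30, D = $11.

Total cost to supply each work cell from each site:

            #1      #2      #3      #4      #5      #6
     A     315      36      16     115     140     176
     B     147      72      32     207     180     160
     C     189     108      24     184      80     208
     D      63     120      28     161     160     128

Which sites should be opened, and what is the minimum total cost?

For any fixed open set, each work cell goes to its cheapest open site; total = fixed + service.
{A, C, D}: #1→D 63, #2→A 36, #3→A 16, #4→A 115, #5→C 80, #6→D 128. Service 438; fixed 58; total 496.
{A, B, C, D}: #1→D 63, #2→A 36, #3→A 16, #4→A 115, #5→C 80, #6→D 128. Service 438; fixed 74; total 512.
{A, D}: service 498 + fixed 28 = 526
{D}: service 660 + fixed 11 = 671
No other subset beats 496.

Open A, C and D; minimum total cost 496.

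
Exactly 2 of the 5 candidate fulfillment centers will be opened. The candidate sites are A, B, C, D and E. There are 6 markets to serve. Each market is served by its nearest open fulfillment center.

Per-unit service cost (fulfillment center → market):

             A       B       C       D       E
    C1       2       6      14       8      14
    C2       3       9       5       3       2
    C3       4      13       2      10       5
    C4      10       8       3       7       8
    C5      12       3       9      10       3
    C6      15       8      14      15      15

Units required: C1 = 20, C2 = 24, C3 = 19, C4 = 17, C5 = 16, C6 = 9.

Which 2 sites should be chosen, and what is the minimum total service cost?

Choose A and B; total service cost 444.

With exactly 2 open, each market uses its cheapest among the chosen.
{A, B}: C1→A 2·20=40, C2→A 3·24=72, C3→A 4·19=76, C4→B 8·17=136, C5→B 3·16=48, C6→B 8·9=72. Service cost 444.
{B, C}: service cost 449
{A, C}: service cost 471
Among all 10 size-2 choices, {A, B} is lowest.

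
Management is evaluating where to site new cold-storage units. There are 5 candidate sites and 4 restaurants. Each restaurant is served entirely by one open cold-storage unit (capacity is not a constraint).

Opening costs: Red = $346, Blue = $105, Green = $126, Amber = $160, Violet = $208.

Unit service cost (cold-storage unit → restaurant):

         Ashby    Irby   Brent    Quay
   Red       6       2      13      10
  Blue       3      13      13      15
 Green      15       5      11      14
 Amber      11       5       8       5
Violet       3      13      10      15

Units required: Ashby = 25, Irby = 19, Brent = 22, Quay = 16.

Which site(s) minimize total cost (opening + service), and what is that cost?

For any fixed open set, each restaurant goes to its cheapest open site; total = fixed + service.
{Blue, Amber}: Ashby→Blue 3·25=75, Irby→Amber 5·19=95, Brent→Amber 8·22=176, Quay→Amber 5·16=80. Service 426; fixed 265; total 691.
{Amber}: service 626 + fixed 160 = 786
{Amber, Violet}: Ashby→Violet 3·25=75, Irby→Amber 5·19=95, Brent→Amber 8·22=176, Quay→Amber 5·16=80. Service 426; fixed 368; total 794.
{Red, Blue, Green, Amber, Violet}: service 369 + fixed 945 = 1314
No other subset beats 691.

Open Blue and Amber; minimum total cost 691.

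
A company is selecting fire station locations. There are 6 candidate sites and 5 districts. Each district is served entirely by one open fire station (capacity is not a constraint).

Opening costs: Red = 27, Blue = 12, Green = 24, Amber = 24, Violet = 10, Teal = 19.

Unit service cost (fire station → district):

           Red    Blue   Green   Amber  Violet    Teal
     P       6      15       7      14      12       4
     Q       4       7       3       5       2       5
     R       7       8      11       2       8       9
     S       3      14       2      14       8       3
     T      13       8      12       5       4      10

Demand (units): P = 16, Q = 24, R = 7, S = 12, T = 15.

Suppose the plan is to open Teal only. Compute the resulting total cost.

Total cost: 452

Each district is assigned to its cheapest site among the open ones.
{Teal}: P→Teal 4·16=64, Q→Teal 5·24=120, R→Teal 9·7=63, S→Teal 3·12=36, T→Teal 10·15=150. Service 433; fixed 19; total 452.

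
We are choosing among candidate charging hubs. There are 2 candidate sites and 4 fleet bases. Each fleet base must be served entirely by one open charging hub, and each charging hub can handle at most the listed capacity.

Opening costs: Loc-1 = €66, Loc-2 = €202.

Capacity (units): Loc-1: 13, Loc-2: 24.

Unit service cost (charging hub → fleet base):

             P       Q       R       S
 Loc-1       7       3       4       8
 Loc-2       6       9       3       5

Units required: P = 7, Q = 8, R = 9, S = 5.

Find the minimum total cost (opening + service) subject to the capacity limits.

Minimum total cost: 386

Open {Loc-1, Loc-2}: P→Loc-2 6·7=42, Q→Loc-1 3·8=24, R→Loc-2 3·9=27, S→Loc-2 5·5=25.
Loads: Loc-1 carries 8/13, Loc-2 carries 21/24. Service 118; fixed 268; total 386.
Next best feasible plan costs 401.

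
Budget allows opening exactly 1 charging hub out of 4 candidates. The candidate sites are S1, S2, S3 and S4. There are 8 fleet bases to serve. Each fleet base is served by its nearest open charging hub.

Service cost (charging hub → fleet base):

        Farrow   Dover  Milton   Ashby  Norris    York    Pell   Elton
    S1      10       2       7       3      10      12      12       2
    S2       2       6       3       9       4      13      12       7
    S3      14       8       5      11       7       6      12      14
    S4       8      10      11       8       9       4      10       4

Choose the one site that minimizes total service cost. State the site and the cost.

Choose S2 only; total service cost 56.

With exactly 1 open, each fleet base uses its cheapest among the chosen.
{S2}: Farrow→S2 2, Dover→S2 6, Milton→S2 3, Ashby→S2 9, Norris→S2 4, York→S2 13, Pell→S2 12, Elton→S2 7. Service cost 56.
{S1}: service cost 58
{S4}: service cost 64
Among all 4 size-1 choices, {S2} is lowest.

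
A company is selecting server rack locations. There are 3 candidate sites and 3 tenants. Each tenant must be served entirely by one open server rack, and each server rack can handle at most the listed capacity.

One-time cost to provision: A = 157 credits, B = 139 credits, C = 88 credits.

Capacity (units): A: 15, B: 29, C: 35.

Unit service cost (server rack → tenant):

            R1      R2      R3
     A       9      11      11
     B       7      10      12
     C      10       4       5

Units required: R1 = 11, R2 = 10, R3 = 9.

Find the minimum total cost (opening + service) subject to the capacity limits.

Open {C}: R1→C 10·11=110, R2→C 4·10=40, R3→C 5·9=45.
Loads: C carries 30/35. Service 195; fixed 88; total 283.
Next best feasible plan costs 389.

Minimum total cost: 283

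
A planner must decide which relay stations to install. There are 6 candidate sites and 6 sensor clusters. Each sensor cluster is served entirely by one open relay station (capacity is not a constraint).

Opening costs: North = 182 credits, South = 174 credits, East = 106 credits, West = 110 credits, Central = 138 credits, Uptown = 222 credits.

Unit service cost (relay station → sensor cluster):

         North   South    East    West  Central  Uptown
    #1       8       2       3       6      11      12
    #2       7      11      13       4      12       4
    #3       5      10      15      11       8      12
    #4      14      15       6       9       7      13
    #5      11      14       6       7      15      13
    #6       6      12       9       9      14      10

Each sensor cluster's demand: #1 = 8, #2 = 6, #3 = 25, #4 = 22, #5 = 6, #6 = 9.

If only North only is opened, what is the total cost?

Total cost: 841

Each sensor cluster is assigned to its cheapest site among the open ones.
{North}: #1→North 8·8=64, #2→North 7·6=42, #3→North 5·25=125, #4→North 14·22=308, #5→North 11·6=66, #6→North 6·9=54. Service 659; fixed 182; total 841.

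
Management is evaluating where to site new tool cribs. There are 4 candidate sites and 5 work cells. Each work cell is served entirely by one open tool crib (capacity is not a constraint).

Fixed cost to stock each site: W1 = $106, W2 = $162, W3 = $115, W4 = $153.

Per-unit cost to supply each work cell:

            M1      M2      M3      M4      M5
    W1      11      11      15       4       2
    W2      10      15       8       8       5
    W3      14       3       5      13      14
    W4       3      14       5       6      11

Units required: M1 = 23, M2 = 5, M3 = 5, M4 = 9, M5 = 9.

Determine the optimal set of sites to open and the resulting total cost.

For any fixed open set, each work cell goes to its cheapest open site; total = fixed + service.
{W1, W4}: M1→W4 3·23=69, M2→W1 11·5=55, M3→W4 5·5=25, M4→W1 4·9=36, M5→W1 2·9=18. Service 203; fixed 259; total 462.
{W4}: M1→W4 3·23=69, M2→W4 14·5=70, M3→W4 5·5=25, M4→W4 6·9=54, M5→W4 11·9=99. Service 317; fixed 153; total 470.
{W3, W4}: M1→W4 3·23=69, M2→W3 3·5=15, M3→W3 5·5=25, M4→W4 6·9=54, M5→W4 11·9=99. Service 262; fixed 268; total 530.
{W1, W2, W3, W4}: service 163 + fixed 536 = 699
No other subset beats 462.

Open W1 and W4; minimum total cost 462.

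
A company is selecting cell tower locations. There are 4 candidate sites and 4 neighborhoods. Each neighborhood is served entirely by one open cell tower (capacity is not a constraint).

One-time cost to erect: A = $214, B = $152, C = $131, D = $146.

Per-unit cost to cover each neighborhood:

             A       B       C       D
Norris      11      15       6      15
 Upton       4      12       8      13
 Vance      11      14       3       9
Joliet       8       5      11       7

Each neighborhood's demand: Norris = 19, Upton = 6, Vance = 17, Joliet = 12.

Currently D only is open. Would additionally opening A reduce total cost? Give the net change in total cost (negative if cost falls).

No — net change +84 (cost rises by 84).

Current service cost with {D}: 600.
Adding A: each neighborhood re-picks its cheapest; new service cost 470, saving 130.
Extra fixed cost: 214. Net change = 214 − 130 = 84.
(Totals: 746 → 830.)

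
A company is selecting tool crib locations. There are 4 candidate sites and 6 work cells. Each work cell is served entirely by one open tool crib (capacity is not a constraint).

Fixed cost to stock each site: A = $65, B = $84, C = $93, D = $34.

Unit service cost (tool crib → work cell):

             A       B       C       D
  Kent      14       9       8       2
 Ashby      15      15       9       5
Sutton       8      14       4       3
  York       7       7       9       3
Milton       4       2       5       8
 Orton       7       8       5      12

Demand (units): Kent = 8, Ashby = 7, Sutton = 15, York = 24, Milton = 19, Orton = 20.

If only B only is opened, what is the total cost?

Total cost: 837

Each work cell is assigned to its cheapest site among the open ones.
{B}: Kent→B 9·8=72, Ashby→B 15·7=105, Sutton→B 14·15=210, York→B 7·24=168, Milton→B 2·19=38, Orton→B 8·20=160. Service 753; fixed 84; total 837.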